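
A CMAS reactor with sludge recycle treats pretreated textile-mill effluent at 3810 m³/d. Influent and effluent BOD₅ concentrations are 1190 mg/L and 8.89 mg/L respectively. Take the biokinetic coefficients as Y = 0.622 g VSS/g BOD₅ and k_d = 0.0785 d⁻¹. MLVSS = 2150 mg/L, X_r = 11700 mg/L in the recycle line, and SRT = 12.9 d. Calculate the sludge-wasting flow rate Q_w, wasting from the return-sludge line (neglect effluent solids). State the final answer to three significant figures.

Steady-state biomass mass balance: V·X·(1 + k_d·θ_c) = Y·Q·(S₀ − S)·θ_c, so V = 0.622 × 3810 × (1190 − 8.89) × 12.9 / [2150 × (1 + 0.0785 × 12.9)] = 3.61×10^7 / 4327 = 8344 m³.
Q_w = (V·X)/(θ_c X_r) = 8344 × 2150 / (12.9 × 11700) = 118.9 m³/d.

Q_w ≈ 119 m³/d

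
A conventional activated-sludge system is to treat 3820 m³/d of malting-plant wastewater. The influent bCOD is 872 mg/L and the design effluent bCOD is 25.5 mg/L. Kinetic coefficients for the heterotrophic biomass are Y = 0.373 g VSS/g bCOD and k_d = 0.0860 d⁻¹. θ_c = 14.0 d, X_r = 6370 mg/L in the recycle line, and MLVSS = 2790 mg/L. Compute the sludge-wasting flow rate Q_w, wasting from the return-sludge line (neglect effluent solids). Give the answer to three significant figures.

Steady-state biomass mass balance: V·X·(1 + k_d·θ_c) = Y·Q·(S₀ − S)·θ_c, so V = 0.373 × 3820 × (872 − 25.5) × 14.0 / [2790 × (1 + 0.0860 × 14.0)] = 1.69×10^7 / 6149 = 2746 m³.
Q_w = (V·X)/(θ_c X_r) = 2746 × 2790 / (14.0 × 6370) = 85.91 m³/d.

Q_w ≈ 85.9 m³/d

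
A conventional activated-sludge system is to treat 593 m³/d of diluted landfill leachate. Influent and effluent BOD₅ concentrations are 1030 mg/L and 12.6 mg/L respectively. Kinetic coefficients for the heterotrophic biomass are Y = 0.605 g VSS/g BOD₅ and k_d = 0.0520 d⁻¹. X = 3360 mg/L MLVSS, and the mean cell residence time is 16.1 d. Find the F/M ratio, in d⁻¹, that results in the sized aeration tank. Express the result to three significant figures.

F/M ≈ 0.191 d⁻¹

From the SRT design equation V = Y Q (S₀−S) θ_c / [X (1 + k_d θ_c)] = 0.605 × 593 × (1030 − 12.6) × 16.1 / [3360 × (1 + 0.0520 × 16.1)] = 5.88×10^6 / 6173 = 952.0 m³.
Food-to-microorganism ratio F/M = Q S₀ / (V X) = 593 × 1030 / (952.0 × 3360) = 0.1910 d⁻¹.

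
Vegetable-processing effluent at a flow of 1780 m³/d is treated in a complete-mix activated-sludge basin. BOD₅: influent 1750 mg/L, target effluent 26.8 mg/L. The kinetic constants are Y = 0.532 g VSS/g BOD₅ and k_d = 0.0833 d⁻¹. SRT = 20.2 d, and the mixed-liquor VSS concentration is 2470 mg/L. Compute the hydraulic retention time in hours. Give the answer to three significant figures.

τ ≈ 67.1 h

Steady-state biomass mass balance: V·X·(1 + k_d·θ_c) = Y·Q·(S₀ − S)·θ_c, so V = 0.532 × 1780 × (1750 − 26.8) × 20.2 / [2470 × (1 + 0.0833 × 20.2)] = 3.3×10^7 / 6626 = 4975 m³.
Hydraulic retention time τ = V/Q = 4975 / 1780 = 2.795 d = 67.07 h.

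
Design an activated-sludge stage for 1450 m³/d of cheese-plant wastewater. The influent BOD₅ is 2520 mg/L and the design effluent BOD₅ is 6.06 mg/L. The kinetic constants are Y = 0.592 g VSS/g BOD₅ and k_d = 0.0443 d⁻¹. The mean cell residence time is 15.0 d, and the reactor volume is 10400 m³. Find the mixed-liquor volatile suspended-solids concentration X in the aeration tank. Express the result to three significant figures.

Solving the biomass balance for X: X = Y Q (S₀−S) θ_c / [V (1+k_d θ_c)] = 0.592 × 1450 × (2520 − 6.06) × 15.0 / [10400 × (1 + 0.0443 × 15.0)] = 1870 mg/L.

X ≈ 1870 mg/L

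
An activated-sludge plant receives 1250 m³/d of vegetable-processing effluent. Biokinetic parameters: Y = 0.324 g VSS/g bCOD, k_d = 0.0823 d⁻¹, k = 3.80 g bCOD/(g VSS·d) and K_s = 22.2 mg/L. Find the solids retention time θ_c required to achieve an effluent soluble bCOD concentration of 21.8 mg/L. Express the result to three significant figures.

θ_c ≈ 1.90 d

Specific growth rate at S = 21.8 mg/L: μ = YkS/(K_s+S) = 0.324·3.80·21.8/(22.2+21.8) = 0.6100 d⁻¹.
θ_c = 1/(μ − k_d) = 1/(0.6100 − 0.0823) = 1/0.5277 = 1.895 d.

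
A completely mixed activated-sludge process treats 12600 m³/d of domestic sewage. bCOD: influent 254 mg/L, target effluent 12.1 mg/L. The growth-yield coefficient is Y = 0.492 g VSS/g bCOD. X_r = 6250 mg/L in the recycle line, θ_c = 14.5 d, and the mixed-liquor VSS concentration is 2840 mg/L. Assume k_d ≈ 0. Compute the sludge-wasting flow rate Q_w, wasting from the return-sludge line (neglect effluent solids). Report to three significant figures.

Q_w ≈ 240 m³/d

With k_d = 0 the design equation reduces to V = Y Q (S₀−S) θ_c / X = 0.492 × 12600 × (254 − 12.1) × 14.5 / 2840 = 7656 m³.
θ_c = V·X/(Q_w·X_r) when wasting from the recycle, so Q_w = V·X/(θ_c·X_r) = 7656 × 2840 / (14.5 × 6250) = 239.9 m³/d.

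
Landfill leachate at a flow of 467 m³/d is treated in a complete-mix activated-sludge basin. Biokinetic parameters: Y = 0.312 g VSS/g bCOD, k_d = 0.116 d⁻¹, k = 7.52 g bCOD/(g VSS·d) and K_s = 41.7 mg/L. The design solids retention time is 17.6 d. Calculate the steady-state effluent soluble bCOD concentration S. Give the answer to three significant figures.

From the Monod/SRT balance for a CMAS, S = K_s·(1+k_d θ_c)/[θ_c·(Y k − k_d) − 1] = 41.7 × (1 + 0.116 × 17.6) / [17.6 × (0.312 × 7.52 − 0.116) − 1] = 126.8 / 38.25 = 3.316 mg/L.

S ≈ 3.32 mg/L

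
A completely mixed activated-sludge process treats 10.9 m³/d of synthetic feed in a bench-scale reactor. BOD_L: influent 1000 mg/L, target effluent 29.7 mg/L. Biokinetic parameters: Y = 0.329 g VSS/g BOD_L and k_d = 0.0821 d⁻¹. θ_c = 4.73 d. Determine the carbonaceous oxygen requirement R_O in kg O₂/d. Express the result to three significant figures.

Correct the yield for decay: Y_obs = Y/(1 + k_d θ_c) = 0.329 / (1 + 0.0821 × 4.73) = 0.329 / 1.388 = 0.2370.
Q·(S₀ − S) = 10.9 × (1000 − 29.7) × 10⁻³ = 10.58 kg/d removed.
Biomass synthesised: P_X = Y_obs × 10.58 = 2.506 kg VSS/d.
R_O = Q·ΔS − 1.42 P_X = 10.58 − 3.559 = 7.017 kg O₂/d.

R_O ≈ 7.02 kg O₂/d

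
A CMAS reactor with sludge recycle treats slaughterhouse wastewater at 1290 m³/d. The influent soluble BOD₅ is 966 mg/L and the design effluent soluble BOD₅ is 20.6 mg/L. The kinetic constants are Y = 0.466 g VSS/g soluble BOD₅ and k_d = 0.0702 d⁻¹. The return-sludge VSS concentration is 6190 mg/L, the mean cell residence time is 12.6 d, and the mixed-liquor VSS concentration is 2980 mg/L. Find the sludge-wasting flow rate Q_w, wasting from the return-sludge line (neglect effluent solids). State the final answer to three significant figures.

From the SRT design equation V = Y Q (S₀−S) θ_c / [X (1 + k_d θ_c)] = 0.466 × 1290 × (966 − 20.6) × 12.6 / [2980 × (1 + 0.0702 × 12.6)] = 7.16×10^6 / 5616 = 1275 m³.
Wasting from the return line (neglecting effluent solids): Q_w = V·X / (θ_c·X_r) = 1275 × 2980 / (12.6 × 6190) = 48.72 m³/d.

Q_w ≈ 48.7 m³/d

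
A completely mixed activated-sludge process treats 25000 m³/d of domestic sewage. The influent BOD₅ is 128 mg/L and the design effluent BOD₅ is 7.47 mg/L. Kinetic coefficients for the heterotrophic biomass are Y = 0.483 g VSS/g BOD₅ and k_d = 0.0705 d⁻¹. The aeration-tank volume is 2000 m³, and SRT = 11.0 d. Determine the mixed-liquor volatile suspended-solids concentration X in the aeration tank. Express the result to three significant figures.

From V·X·(1 + k_d·θ_c) = Y·Q·(S₀ − S)·θ_c: X = 0.483 × 25000 × (128 − 7.47) × 11.0 / [2000 × (1 + 0.0705 × 11.0)] = 4508 mg/L.

X ≈ 4510 mg/L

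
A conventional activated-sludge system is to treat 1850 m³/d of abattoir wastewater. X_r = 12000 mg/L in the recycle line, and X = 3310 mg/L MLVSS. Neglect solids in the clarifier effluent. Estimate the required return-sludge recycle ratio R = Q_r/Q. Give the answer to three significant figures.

R ≈ 0.381

Mass balance around the secondary clarifier (neglecting effluent solids): R = X / (X_r − X) = 3310 / (12000 − 3310) = 0.3809.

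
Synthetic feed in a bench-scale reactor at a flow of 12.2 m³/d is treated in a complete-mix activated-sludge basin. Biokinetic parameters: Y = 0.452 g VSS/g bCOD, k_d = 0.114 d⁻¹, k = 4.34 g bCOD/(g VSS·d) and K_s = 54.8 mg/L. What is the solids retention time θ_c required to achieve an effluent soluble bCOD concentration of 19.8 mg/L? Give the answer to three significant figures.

θ_c ≈ 2.46 d

From 1/θ_c = Y·k·S/(K_s + S) − k_d: Y·k·S/(K_s+S) = 0.452 × 4.34 × 19.8 / (54.8 + 19.8) = 0.5207 d⁻¹.
θ_c = 1/(μ − k_d) = 1/(0.5207 − 0.114) = 1/0.4067 = 2.459 d.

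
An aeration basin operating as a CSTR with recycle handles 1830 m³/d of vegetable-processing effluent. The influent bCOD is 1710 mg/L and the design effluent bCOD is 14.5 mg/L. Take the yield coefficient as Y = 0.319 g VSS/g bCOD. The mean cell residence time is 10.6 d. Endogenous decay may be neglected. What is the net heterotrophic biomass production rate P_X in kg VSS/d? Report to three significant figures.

P_X ≈ 990 kg VSS/d

With endogenous decay neglected, the observed yield equals the true yield: Y_obs = Y = 0.319 g VSS/g bCOD.
Substrate removed = Q·(S₀ − S) = 1830 m³/d × (1710 − 14.5) g/m³ = 3.1×10^6 g/d = 3103 kg/d.
Net biomass production P_X = Y_obs × Q·(S₀ − S) = 0.3190 × 3103 = 989.8 kg VSS/d.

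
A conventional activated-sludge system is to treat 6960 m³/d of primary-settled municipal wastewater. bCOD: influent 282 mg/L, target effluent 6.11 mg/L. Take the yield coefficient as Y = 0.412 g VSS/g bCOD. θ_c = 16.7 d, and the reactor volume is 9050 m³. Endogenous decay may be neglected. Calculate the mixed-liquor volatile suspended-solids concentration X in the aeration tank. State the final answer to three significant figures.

X ≈ 1460 mg/L

From V·X = Y·Q·(S₀ − S)·θ_c (decay neglected): X = 0.412 × 6960 × (282 − 6.11) × 16.7 / 9050 = 1460 mg/L.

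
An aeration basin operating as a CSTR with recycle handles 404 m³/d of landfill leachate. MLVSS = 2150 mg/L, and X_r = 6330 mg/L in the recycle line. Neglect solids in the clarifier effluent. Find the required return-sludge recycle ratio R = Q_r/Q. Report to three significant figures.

R ≈ 0.514

R = Q_r/Q = X/(X_r − X) = 2150 / (6330 − 2150) = 0.5144.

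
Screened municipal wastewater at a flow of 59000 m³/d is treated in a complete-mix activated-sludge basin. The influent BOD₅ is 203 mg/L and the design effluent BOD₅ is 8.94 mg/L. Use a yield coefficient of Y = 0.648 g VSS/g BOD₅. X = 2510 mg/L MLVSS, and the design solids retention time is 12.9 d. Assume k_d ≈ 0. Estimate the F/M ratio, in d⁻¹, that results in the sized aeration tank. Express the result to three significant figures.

F/M ≈ 0.125 d⁻¹

Biomass mass balance (decay neglected): V·X = Y·Q·(S₀ − S)·θ_c, so V = 0.648 × 59000 × (203 − 8.94) × 12.9 / 2510 = 38131 m³.
Food-to-microorganism ratio F/M = Q S₀ / (V X) = 59000 × 203 / (38131 × 2510) = 0.1251 d⁻¹.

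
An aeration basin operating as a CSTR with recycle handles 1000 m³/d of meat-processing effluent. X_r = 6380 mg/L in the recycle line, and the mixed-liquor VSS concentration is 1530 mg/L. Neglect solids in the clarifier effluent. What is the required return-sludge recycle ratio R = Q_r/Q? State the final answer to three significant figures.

R ≈ 0.315

R = Q_r/Q = X/(X_r − X) = 1530 / (6380 − 1530) = 0.3155.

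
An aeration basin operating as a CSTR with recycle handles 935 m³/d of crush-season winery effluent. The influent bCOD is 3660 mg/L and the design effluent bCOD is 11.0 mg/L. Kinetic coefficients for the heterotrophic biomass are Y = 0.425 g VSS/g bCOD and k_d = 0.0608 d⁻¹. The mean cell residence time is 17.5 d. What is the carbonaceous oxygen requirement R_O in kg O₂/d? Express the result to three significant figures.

Correct the yield for decay: Y_obs = Y/(1 + k_d θ_c) = 0.425 / (1 + 0.0608 × 17.5) = 0.425 / 2.064 = 0.2059.
Substrate removed = Q·(S₀ − S) = 935 m³/d × (3660 − 11.0) g/m³ = 3.41×10^6 g/d = 3412 kg/d.
Net sludge production P_X = 0.2059 × 3412 = 702.5 kg VSS/d.
Carbonaceous O₂ demand = substrate oxidised − cell-mass equivalent = 3412 − 1.42 × 702.5 = 2414 kg O₂/d.

R_O ≈ 2410 kg O₂/d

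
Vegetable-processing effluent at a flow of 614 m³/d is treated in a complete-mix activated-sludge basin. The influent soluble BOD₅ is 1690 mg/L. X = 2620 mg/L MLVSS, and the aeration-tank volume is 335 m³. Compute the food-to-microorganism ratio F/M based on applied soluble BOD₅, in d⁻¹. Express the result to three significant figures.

F/M ≈ 1.18 d⁻¹

Food-to-microorganism ratio F/M = Q S₀ / (V X) = 614 × 1690 / (335.0 × 2620) = 1.182 d⁻¹.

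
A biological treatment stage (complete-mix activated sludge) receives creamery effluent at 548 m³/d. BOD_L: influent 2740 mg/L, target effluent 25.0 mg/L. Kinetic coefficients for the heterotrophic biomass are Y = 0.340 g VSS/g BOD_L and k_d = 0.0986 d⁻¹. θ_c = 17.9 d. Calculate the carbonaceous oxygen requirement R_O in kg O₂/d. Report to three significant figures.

R_O ≈ 1230 kg O₂/d

Correct the yield for decay: Y_obs = Y/(1 + k_d θ_c) = 0.340 / (1 + 0.0986 × 17.9) = 0.340 / 2.765 = 0.1230.
Mass of BOD_L removed per day: Q(S₀ − S) = 548 × 2715 g/m³ = 1488 kg/d.
Biomass synthesised: P_X = Y_obs × 1488 = 183.0 kg VSS/d.
Carbonaceous O₂ demand = substrate oxidised − cell-mass equivalent = 1488 − 1.42 × 183.0 = 1228 kg O₂/d.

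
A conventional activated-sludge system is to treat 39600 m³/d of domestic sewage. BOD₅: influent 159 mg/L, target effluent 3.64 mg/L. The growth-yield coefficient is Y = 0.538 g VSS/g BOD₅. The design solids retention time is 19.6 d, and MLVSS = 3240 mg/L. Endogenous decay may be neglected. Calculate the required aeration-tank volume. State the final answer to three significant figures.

V ≈ 20000 m³

V·X = Y·Q·ΔS·θ_c gives V = 0.538 × 39600 × (159 − 3.64) × 19.6 / 3240 = 20023 m³.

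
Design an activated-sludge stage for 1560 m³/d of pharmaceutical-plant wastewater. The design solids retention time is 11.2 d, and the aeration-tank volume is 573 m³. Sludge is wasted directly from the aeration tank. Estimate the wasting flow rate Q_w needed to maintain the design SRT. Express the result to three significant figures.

With mixed-liquor wasting, θ_c = V/Q_w, so Q_w = V/θ_c = 573.0/11.2 = 51.16 m³/d.

Q_w ≈ 51.2 m³/d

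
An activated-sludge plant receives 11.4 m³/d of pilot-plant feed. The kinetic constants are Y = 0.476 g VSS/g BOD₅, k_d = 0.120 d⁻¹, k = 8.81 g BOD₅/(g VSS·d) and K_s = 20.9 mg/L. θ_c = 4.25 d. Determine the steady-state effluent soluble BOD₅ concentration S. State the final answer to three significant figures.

S ≈ 1.93 mg/L

From the Monod/SRT balance for a CMAS, S = K_s·(1+k_d θ_c)/[θ_c·(Y k − k_d) − 1] = 20.9 × (1 + 0.120 × 4.25) / [4.25 × (0.476 × 8.81 − 0.120) − 1] = 31.56 / 16.31 = 1.935 mg/L.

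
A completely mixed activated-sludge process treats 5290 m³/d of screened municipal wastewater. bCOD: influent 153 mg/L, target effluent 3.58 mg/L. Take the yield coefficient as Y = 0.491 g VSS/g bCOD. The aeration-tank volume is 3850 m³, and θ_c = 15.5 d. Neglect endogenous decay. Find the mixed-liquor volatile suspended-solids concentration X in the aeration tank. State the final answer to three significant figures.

X ≈ 1560 mg/L

From V·X = Y·Q·(S₀ − S)·θ_c (decay neglected): X = 0.491 × 5290 × (153 − 3.58) × 15.5 / 3850 = 1562 mg/L.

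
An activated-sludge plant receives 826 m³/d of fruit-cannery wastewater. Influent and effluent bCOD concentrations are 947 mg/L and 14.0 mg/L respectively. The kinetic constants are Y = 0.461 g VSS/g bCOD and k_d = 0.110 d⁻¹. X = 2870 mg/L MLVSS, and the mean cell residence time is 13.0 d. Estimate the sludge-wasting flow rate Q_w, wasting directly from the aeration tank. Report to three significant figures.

Q_w ≈ 50.9 m³/d

Rearranging the biomass balance for a CMAS with decay, V = Y·Q·ΔS·θ_c / [X·(1+k_d θ_c)] = 0.461 × 826 × (947 − 14.0) × 13.0 / [2870 × (1 + 0.110 × 13.0)] = 4.62×10^6 / 6974 = 662.2 m³.
Wasting from the aeration tank: Q_w = V / θ_c = 662.2 / 13.0 = 50.94 m³/d.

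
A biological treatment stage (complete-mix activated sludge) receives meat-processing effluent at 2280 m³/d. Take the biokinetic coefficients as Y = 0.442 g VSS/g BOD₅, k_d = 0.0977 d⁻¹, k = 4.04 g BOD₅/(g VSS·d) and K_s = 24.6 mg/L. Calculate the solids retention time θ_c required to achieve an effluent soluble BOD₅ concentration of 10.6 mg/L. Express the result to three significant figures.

At the target effluent, Y k S/(K_s+S) = 0.442×4.04×10.6/35.20 = 0.5377 d⁻¹.
θ_c = 1/(μ − k_d) = 1/(0.5377 − 0.0977) = 1/0.4400 = 2.273 d.

θ_c ≈ 2.27 d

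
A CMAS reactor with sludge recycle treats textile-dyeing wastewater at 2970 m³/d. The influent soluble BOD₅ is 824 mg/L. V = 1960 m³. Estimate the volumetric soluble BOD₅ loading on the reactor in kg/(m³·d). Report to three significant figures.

L_v = Q S₀ / V = 2970 × 824 × 10⁻³ / 1960 = 1.249 kg/(m³·d).

L_v ≈ 1.25 kg soluble BOD₅/(m³·d)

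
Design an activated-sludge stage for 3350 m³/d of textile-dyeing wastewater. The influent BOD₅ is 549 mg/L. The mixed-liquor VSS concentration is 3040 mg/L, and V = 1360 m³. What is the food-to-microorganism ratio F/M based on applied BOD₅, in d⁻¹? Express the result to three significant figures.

F/M = applied load / biomass = Q·S₀/(V·X) = 3350 × 549 / (1360 × 3040) = 0.4448 d⁻¹.

F/M ≈ 0.445 d⁻¹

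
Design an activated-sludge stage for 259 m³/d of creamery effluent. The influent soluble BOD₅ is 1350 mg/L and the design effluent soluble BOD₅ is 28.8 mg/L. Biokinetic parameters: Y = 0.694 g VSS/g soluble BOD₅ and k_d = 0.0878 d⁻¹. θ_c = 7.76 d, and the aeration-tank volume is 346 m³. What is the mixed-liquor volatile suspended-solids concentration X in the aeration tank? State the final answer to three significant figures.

X ≈ 3170 mg/L

From V·X·(1 + k_d·θ_c) = Y·Q·(S₀ − S)·θ_c: X = 0.694 × 259 × (1350 − 28.8) × 7.76 / [346 × (1 + 0.0878 × 7.76)] = 3168 mg/L.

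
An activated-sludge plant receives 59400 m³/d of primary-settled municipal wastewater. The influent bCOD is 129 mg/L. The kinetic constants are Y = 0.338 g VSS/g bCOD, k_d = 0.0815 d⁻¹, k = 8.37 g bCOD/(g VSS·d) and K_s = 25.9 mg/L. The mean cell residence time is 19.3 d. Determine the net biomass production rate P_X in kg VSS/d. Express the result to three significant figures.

Effluent substrate depends only on kinetics and SRT: S = K_s(1 + k_d θ_c) / [θ_c(Yk − k_d) − 1] = 25.9 × (1 + 0.0815 × 19.3) / [19.3 × (0.338 × 8.37 − 0.0815) − 1] = 66.64 / 52.03 = 1.281 mg/L.
The observed yield is Y_obs = Y/(1 + k_d·θ_c) = 0.338 / (1 + 0.0815 × 19.3) = 0.338 / 2.573 = 0.1314 g VSS per g bCOD removed.
Substrate removed = Q·(S₀ − S) = 59400 m³/d × (129 − 1.28) g/m³ = 7.59×10^6 g/d = 7587 kg/d.
Net biomass production P_X = Y_obs × Q·(S₀ − S) = 0.1314 × 7587 = 996.6 kg VSS/d.

P_X ≈ 997 kg VSS/d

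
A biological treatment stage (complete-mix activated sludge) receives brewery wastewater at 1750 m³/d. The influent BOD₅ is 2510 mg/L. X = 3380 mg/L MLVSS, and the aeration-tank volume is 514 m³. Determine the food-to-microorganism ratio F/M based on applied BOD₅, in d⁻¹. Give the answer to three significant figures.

F/M ≈ 2.53 d⁻¹

F/M = Q·S₀ / (V·X) = 1750 × 2510 / (514.0 × 3380) = 2.528 g BOD₅·(g VSS·d)⁻¹.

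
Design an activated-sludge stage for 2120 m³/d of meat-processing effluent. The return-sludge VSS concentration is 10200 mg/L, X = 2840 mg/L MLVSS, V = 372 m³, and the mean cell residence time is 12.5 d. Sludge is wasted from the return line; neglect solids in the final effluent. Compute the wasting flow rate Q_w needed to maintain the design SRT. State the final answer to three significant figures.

Q_w ≈ 8.29 m³/d

Q_w = (V·X)/(θ_c X_r) = 372.0 × 2840 / (12.5 × 10200) = 8.286 m³/d.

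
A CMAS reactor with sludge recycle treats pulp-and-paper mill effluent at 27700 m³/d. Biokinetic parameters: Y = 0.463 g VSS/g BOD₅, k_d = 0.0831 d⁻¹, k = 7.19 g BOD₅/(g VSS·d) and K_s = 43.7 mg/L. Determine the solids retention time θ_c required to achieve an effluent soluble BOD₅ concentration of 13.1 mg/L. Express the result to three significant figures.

θ_c ≈ 1.46 d

From 1/θ_c = Y·k·S/(K_s + S) − k_d: Y·k·S/(K_s+S) = 0.463 × 7.19 × 13.1 / (43.7 + 13.1) = 0.7678 d⁻¹.
1/θ_c = 0.7678 − 0.0831 = 0.6847 d⁻¹, so θ_c = 1.461 d.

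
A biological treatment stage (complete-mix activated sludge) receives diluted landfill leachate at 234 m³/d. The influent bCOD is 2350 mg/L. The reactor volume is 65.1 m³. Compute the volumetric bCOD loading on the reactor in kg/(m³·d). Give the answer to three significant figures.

L_v ≈ 8.45 kg bCOD/(m³·d)

L_v = Q S₀ / V = 234 × 2350 × 10⁻³ / 65.10 = 8.447 kg/(m³·d).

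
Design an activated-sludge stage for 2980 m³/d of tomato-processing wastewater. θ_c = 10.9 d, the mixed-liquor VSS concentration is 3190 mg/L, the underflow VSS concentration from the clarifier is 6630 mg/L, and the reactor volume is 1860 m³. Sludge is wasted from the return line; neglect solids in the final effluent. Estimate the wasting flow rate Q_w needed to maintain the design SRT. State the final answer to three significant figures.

Q_w = (V·X)/(θ_c X_r) = 1860 × 3190 / (10.9 × 6630) = 82.10 m³/d.

Q_w ≈ 82.1 m³/d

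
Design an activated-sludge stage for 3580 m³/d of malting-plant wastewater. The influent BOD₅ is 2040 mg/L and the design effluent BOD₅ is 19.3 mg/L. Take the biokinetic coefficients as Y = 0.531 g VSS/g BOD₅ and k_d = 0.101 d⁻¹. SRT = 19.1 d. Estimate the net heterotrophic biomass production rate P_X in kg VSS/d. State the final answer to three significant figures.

P_X ≈ 1310 kg VSS/d

The observed yield is Y_obs = Y/(1 + k_d·θ_c) = 0.531 / (1 + 0.101 × 19.1) = 0.531 / 2.929 = 0.1813 g VSS per g BOD₅ removed.
ΔS = 2040 − 19.3 = 2021 mg/L, so the substrate removal rate is 3580 × 2021/1000 = 7234 kg BOD₅/d.
Biomass produced: P_X = Y_obs·Q·ΔS = 0.1813 × 7234 ≈ 1311 kg VSS/d.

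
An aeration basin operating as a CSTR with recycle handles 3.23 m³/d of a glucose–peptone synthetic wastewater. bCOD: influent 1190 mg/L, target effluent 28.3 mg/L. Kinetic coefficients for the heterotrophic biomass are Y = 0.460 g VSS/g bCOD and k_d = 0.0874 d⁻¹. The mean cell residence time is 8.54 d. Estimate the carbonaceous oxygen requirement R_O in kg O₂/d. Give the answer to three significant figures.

R_O ≈ 2.35 kg O₂/d

Observed yield with endogenous decay: Y_obs = Y / (1 + k_d·θ_c) = 0.460 / (1 + 0.0874 × 8.54) = 0.460 / 1.746 = 0.2634 g VSS/g bCOD.
ΔS = 1190 − 28.3 = 1162 mg/L, so the substrate removal rate is 3.23 × 1162/1000 = 3.752 kg bCOD/d.
Biomass synthesised: P_X = Y_obs × 3.752 = 0.9884 kg VSS/d.
R_O = Q·(S₀ − S) − 1.42·P_X = 3.752 − 1.42 × 0.9884 = 2.349 kg O₂/d.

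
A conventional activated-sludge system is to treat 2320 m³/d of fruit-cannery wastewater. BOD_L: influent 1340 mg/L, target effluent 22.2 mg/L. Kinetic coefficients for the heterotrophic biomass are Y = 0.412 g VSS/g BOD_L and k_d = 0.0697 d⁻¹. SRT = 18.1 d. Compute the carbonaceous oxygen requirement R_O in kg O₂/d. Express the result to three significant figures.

Y_obs = Y / (1 + k_d θ_c) = 0.412 / (1 + 0.0697 × 18.1) = 0.412 / 2.262 = 0.1822.
Mass of BOD_L removed per day: Q(S₀ − S) = 2320 × 1318 g/m³ = 3057 kg/d.
Net sludge production P_X = 0.1822 × 3057 = 557.0 kg VSS/d.
Carbonaceous O₂ demand = substrate oxidised − cell-mass equivalent = 3057 − 1.42 × 557.0 = 2266 kg O₂/d.

R_O ≈ 2270 kg O₂/d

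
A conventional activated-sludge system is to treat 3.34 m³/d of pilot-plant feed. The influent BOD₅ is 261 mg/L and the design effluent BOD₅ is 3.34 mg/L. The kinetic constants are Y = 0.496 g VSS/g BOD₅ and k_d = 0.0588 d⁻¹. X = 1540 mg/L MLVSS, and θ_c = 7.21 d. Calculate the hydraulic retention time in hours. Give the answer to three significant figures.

Steady-state biomass mass balance: V·X·(1 + k_d·θ_c) = Y·Q·(S₀ − S)·θ_c, so V = 0.496 × 3.34 × (261 − 3.34) × 7.21 / [1540 × (1 + 0.0588 × 7.21)] = 3.08×10^3 / 2193 = 1.403 m³.
τ = V/Q = 1.403/3.34 = 0.4202 d, or 10.08 h.

τ ≈ 10.1 h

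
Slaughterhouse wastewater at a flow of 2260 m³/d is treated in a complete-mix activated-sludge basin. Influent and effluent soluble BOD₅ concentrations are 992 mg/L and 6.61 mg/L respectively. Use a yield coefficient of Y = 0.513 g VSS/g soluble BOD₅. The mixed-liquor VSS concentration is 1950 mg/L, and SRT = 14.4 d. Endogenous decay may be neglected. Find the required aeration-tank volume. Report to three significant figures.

V ≈ 8440 m³

Biomass mass balance (decay neglected): V·X = Y·Q·(S₀ − S)·θ_c, so V = 0.513 × 2260 × (992 − 6.61) × 14.4 / 1950 = 8436 m³.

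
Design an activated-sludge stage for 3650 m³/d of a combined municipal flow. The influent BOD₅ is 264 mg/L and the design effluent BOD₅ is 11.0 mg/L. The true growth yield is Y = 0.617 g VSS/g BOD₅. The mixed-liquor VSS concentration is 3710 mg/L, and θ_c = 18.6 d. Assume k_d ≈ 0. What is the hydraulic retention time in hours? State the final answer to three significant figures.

With k_d = 0 the design equation reduces to V = Y Q (S₀−S) θ_c / X = 0.617 × 3650 × (264 − 11.0) × 18.6 / 3710 = 2857 m³.
τ = V/Q = 2857/3650 = 0.7826 d, or 18.78 h.

τ ≈ 18.8 h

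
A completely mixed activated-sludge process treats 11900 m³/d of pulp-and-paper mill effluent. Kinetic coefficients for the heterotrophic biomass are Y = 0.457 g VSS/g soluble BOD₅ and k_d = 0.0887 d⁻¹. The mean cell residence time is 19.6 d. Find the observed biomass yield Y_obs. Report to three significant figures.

Y_obs ≈ 0.167 g VSS/g soluble BOD₅

The observed yield is Y_obs = Y/(1 + k_d·θ_c) = 0.457 / (1 + 0.0887 × 19.6) = 0.457 / 2.739 = 0.1669 g VSS per g soluble BOD₅ removed.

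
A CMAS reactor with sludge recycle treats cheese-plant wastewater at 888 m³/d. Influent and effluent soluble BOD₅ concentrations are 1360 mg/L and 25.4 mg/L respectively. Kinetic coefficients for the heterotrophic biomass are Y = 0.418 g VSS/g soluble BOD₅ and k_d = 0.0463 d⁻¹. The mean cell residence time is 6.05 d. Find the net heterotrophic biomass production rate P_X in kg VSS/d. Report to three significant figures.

Correct the yield for decay: Y_obs = Y/(1 + k_d θ_c) = 0.418 / (1 + 0.0463 × 6.05) = 0.418 / 1.280 = 0.3265.
Q·(S₀ − S) = 888 × (1360 − 25.4) × 10⁻³ = 1185 kg/d removed.
Biomass produced: P_X = Y_obs·Q·ΔS = 0.3265 × 1185 ≈ 387.0 kg VSS/d.

P_X ≈ 387 kg VSS/d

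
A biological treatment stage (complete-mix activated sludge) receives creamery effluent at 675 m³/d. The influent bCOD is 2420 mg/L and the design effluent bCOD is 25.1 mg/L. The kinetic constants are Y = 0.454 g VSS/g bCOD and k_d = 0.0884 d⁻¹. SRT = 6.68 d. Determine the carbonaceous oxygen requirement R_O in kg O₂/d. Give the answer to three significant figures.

Observed yield with endogenous decay: Y_obs = Y / (1 + k_d·θ_c) = 0.454 / (1 + 0.0884 × 6.68) = 0.454 / 1.591 = 0.2854 g VSS/g bCOD.
Q·(S₀ − S) = 675 × (2420 − 25.1) × 10⁻³ = 1617 kg/d removed.
Biomass synthesised: P_X = Y_obs × 1617 = 461.4 kg VSS/d.
Carbonaceous O₂ demand = substrate oxidised − cell-mass equivalent = 1617 − 1.42 × 461.4 = 961.3 kg O₂/d.

R_O ≈ 961 kg O₂/d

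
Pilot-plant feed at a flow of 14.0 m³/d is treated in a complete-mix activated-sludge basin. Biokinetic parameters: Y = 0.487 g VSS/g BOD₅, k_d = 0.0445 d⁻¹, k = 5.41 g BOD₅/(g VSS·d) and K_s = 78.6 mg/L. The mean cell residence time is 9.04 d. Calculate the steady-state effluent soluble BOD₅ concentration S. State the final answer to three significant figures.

S ≈ 4.92 mg/L

For a completely mixed reactor with recycle the Lawrence–McCarty relation gives S = K_s·(1 + k_d·θ_c) / [θ_c·(Y·k − k_d) − 1] = 78.6 × (1 + 0.0445 × 9.04) / [9.04 × (0.487 × 5.41 − 0.0445) − 1] = 110.2 / 22.42 = 4.917 mg/L.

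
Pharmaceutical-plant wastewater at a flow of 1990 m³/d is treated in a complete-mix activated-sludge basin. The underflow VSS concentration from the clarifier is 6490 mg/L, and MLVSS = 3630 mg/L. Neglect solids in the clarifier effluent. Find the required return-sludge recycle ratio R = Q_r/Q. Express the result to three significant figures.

R ≈ 1.27

Solids balance on the clarifier gives (1+R)X = R·X_r, so R = X/(X_r − X) = 3630 / (6490 − 3630) = 1.269.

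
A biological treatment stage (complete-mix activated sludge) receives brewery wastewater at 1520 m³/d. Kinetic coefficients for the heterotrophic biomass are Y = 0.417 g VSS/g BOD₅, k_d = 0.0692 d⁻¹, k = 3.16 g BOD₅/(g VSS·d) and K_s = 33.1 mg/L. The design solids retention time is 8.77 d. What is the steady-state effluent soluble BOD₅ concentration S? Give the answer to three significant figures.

S ≈ 5.35 mg/L

From the Monod/SRT balance for a CMAS, S = K_s·(1+k_d θ_c)/[θ_c·(Y k − k_d) − 1] = 33.1 × (1 + 0.0692 × 8.77) / [8.77 × (0.417 × 3.16 − 0.0692) − 1] = 53.19 / 9.950 = 5.346 mg/L.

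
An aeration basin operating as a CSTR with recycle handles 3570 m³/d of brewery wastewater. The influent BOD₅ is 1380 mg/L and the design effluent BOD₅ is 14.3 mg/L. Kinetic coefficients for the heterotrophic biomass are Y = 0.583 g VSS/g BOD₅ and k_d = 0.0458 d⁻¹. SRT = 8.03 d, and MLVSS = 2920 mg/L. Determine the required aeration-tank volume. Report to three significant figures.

V ≈ 5710 m³

From the SRT design equation V = Y Q (S₀−S) θ_c / [X (1 + k_d θ_c)] = 0.583 × 3570 × (1380 − 14.3) × 8.03 / [2920 × (1 + 0.0458 × 8.03)] = 2.28×10^7 / 3994 = 5715 m³.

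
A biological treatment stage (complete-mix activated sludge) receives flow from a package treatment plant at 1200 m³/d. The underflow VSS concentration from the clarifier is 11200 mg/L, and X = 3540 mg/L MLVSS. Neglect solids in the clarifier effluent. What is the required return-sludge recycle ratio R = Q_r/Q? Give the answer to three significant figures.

Mass balance around the secondary clarifier (neglecting effluent solids): R = X / (X_r − X) = 3540 / (11200 − 3540) = 0.4621.

R ≈ 0.462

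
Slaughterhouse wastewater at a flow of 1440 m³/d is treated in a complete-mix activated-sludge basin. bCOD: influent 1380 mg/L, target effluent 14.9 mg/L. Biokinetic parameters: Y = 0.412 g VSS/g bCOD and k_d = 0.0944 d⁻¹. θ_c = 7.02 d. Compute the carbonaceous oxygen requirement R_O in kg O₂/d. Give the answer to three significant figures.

Observed yield with endogenous decay: Y_obs = Y / (1 + k_d·θ_c) = 0.412 / (1 + 0.0944 × 7.02) = 0.412 / 1.663 = 0.2478 g VSS/g bCOD.
Substrate removed = Q·(S₀ − S) = 1440 m³/d × (1380 − 14.9) g/m³ = 1.97×10^6 g/d = 1966 kg/d.
P_X = Y_obs·Q·(S₀ − S) = 0.2478 × 1966 = 487.1 kg VSS/d.
R_O = Q·(S₀ − S) − 1.42·P_X = 1966 − 1.42 × 487.1 = 1274 kg O₂/d.

R_O ≈ 1270 kg O₂/d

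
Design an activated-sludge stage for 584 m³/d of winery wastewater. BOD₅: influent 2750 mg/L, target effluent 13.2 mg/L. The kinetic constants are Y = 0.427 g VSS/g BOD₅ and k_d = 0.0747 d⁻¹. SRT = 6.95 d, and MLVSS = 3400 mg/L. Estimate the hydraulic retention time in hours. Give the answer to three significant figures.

τ ≈ 37.7 h

Rearranging the biomass balance for a CMAS with decay, V = Y·Q·ΔS·θ_c / [X·(1+k_d θ_c)] = 0.427 × 584 × (2750 − 13.2) × 6.95 / [3400 × (1 + 0.0747 × 6.95)] = 4.74×10^6 / 5165 = 918.3 m³.
HRT = V/Q = 918.3 m³ / 584 m³·d⁻¹ = 1.572 d × 24 = 37.74 h.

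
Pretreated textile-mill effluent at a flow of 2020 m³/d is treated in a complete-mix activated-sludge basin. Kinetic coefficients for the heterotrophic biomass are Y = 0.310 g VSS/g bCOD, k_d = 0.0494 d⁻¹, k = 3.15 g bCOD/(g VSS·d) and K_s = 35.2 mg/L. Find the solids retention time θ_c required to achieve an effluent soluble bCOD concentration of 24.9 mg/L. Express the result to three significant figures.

θ_c ≈ 2.82 d

At the target effluent, Y k S/(K_s+S) = 0.310×3.15×24.9/60.10 = 0.4046 d⁻¹.
Then 1/θ_c = μ − k_d = 0.4046 − 0.0494 = 0.3552 d⁻¹, giving θ_c = 2.816 d.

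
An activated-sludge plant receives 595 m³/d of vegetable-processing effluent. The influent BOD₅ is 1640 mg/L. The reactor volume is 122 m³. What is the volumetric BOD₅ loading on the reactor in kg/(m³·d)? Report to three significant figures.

Volumetric loading L_v = Q·S₀ / V = 595 × 1640 g/m³ / 122.0 m³ = 7998 g/(m³·d) = 7.998 kg BOD₅/(m³·d).

L_v ≈ 8.00 kg BOD₅/(m³·d)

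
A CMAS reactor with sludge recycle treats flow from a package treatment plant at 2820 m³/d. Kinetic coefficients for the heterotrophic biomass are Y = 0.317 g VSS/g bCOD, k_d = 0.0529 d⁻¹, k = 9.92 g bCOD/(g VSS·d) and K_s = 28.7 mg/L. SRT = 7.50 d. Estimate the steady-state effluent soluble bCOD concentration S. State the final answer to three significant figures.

S ≈ 1.81 mg/L

For a completely mixed reactor with recycle the Lawrence–McCarty relation gives S = K_s·(1 + k_d·θ_c) / [θ_c·(Y·k − k_d) − 1] = 28.7 × (1 + 0.0529 × 7.50) / [7.50 × (0.317 × 9.92 − 0.0529) − 1] = 40.09 / 22.19 = 1.807 mg/L.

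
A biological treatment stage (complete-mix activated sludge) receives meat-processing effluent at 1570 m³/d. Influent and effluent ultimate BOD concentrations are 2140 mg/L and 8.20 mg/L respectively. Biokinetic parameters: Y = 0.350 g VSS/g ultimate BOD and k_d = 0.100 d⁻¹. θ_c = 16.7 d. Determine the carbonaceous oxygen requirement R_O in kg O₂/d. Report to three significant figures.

R_O ≈ 2720 kg O₂/d

Correct the yield for decay: Y_obs = Y/(1 + k_d θ_c) = 0.350 / (1 + 0.100 × 16.7) = 0.350 / 2.670 = 0.1311.
Q·(S₀ − S) = 1570 × (2140 − 8.20) × 10⁻³ = 3347 kg/d removed.
P_X = Y_obs·Q·(S₀ − S) = 0.1311 × 3347 = 438.7 kg VSS/d.
R_O = Q·ΔS − 1.42 P_X = 3347 − 623.0 = 2724 kg O₂/d.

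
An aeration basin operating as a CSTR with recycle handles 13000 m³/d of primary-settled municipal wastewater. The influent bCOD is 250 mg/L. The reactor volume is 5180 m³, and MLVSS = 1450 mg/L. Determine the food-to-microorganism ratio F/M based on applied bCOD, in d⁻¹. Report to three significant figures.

Food-to-microorganism ratio F/M = Q S₀ / (V X) = 13000 × 250 / (5180 × 1450) = 0.4327 d⁻¹.

F/M ≈ 0.433 d⁻¹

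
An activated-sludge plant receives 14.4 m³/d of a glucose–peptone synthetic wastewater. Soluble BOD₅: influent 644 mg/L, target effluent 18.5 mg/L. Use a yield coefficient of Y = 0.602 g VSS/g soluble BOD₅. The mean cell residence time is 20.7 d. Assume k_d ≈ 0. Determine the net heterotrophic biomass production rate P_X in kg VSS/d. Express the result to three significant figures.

P_X ≈ 5.42 kg VSS/d

Since k_d ≈ 0, Y_obs = Y = 0.602 g VSS/g soluble BOD₅.
Substrate removed = Q·(S₀ − S) = 14.4 m³/d × (644 − 18.5) g/m³ = 9.01×10^3 g/d = 9.007 kg/d.
So the net sludge growth is P_X = 0.6020 × 9.007 = 5.422 kg VSS/d.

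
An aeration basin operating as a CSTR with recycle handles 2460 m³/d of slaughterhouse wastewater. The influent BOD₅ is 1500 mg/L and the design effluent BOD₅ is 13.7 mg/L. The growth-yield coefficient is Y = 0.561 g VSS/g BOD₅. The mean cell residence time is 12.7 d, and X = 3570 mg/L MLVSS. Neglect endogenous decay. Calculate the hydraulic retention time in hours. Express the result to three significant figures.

τ ≈ 71.2 h

With k_d = 0 the design equation reduces to V = Y Q (S₀−S) θ_c / X = 0.561 × 2460 × (1500 − 13.7) × 12.7 / 3570 = 7297 m³.
τ = V/Q = 7297/2460 = 2.966 d, or 71.19 h.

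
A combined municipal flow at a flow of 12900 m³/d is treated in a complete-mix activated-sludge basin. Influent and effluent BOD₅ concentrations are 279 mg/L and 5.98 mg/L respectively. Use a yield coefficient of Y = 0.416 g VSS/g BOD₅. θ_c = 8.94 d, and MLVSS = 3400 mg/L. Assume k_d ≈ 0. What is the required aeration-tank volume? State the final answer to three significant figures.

With k_d = 0 the design equation reduces to V = Y Q (S₀−S) θ_c / X = 0.416 × 12900 × (279 − 5.98) × 8.94 / 3400 = 3852 m³.

V ≈ 3850 m³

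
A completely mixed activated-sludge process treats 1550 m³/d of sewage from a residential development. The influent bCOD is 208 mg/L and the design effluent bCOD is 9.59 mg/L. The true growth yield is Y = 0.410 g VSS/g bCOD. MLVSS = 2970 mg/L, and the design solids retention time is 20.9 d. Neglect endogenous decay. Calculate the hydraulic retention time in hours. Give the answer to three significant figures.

V·X = Y·Q·ΔS·θ_c gives V = 0.410 × 1550 × (208 − 9.59) × 20.9 / 2970 = 887.3 m³.
Hydraulic retention time τ = V/Q = 887.3 / 1550 = 0.5724 d = 13.74 h.

τ ≈ 13.7 h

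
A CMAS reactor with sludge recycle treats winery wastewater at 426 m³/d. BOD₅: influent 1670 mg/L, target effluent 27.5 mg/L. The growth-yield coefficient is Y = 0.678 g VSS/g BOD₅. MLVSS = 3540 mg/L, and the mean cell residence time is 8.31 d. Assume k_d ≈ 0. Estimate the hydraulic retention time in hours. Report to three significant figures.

τ ≈ 62.7 h

V·X = Y·Q·ΔS·θ_c gives V = 0.678 × 426 × (1670 − 27.5) × 8.31 / 3540 = 1114 m³.
HRT = V/Q = 1114 m³ / 426 m³·d⁻¹ = 2.614 d × 24 = 62.74 h.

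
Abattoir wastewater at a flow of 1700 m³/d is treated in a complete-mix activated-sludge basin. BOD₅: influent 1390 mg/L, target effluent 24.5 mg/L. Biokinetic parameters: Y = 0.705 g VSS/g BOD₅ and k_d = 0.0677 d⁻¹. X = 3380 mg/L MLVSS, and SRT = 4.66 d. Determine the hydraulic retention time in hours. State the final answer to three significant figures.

τ ≈ 24.2 h

Steady-state biomass mass balance: V·X·(1 + k_d·θ_c) = Y·Q·(S₀ − S)·θ_c, so V = 0.705 × 1700 × (1390 − 24.5) × 4.66 / [3380 × (1 + 0.0677 × 4.66)] = 7.63×10^6 / 4446 = 1715 m³.
HRT = V/Q = 1715 m³ / 1700 m³·d⁻¹ = 1.009 d × 24 = 24.21 h.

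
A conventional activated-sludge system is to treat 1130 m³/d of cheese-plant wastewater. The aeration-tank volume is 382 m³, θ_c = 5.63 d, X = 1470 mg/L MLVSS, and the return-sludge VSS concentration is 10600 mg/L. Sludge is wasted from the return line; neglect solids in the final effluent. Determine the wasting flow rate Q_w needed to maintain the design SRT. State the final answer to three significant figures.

θ_c = V·X/(Q_w·X_r) when wasting from the recycle, so Q_w = V·X/(θ_c·X_r) = 382.0 × 1470 / (5.63 × 10600) = 9.409 m³/d.

Q_w ≈ 9.41 m³/d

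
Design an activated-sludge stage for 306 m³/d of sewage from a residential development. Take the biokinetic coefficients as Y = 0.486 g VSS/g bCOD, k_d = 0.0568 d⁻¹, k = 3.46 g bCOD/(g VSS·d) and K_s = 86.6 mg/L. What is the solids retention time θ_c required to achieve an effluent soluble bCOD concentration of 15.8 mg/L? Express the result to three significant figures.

From 1/θ_c = Y·k·S/(K_s + S) − k_d: Y·k·S/(K_s+S) = 0.486 × 3.46 × 15.8 / (86.6 + 15.8) = 0.2595 d⁻¹.
θ_c = 1/(μ − k_d) = 1/(0.2595 − 0.0568) = 1/0.2027 = 4.934 d.

θ_c ≈ 4.93 d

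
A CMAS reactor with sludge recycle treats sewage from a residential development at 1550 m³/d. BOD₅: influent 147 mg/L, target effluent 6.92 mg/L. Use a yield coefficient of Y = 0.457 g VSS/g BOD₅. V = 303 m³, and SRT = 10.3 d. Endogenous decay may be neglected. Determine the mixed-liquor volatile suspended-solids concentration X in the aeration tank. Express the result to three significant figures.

Without decay, X = Y Q (S₀−S) θ_c / V = 0.457 × 1550 × (147 − 6.92) × 10.3 / 303 = 3373 mg/L.

X ≈ 3370 mg/L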